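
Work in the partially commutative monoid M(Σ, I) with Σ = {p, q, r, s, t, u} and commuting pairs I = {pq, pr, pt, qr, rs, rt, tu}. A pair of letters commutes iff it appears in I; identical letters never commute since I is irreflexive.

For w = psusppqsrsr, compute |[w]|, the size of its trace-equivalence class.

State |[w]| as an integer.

piece 0:p — minimal
piece 1:s rests on {0:p}
piece 2:u rests on {1:s}
piece 3:s rests on {2:u}
piece 4:p rests on {3:s}
piece 5:p rests on {4:p}
piece 6:q rests on {3:s}
piece 7:s rests on {5:p, 6:q}
piece 8:r rests on {2:u}
piece 9:s rests on {7:s}
piece 10:r rests on {8:r}
minimal pieces: {0:p}
ways to finish when only these pieces remain (= sum over removing one remaining piece with nothing left below it):
  1 left: {9}→1  {10}→1
  2 left: {7,9}→1  {8,10}→1  {9,10}→2
  3 left: {5,7,9}→1  {6,7,9}→1  {7,9,10}→3  {8,9,10}→3
  4 left: {4,5,7,9}→1  {5,6,7,9}→2  {5,7,9,10}→4  {6,7,9,10}→4  {7,8,9,10}→6
  5 left: {4,5,6,7,9}→3  {4,5,7,9,10}→5  {5,6,7,9,10}→10  {5,7,8,9,10}→10  {6,7,8,9,10}→10
  6 left: {3,4,5,6,7,9}→3  {4,5,6,7,9,10}→18  {4,5,7,8,9,10}→15  {5,6,7,8,9,10}→30
  7 left: {3,4,5,6,7,9,10}→21  {4,5,6,7,8,9,10}→63
  8 left: {3,4,5,6,7,8,9,10}→84
  9 left: {2,3,4,5,6,7,8,9,10}→84
  placing 0:p first → 84 extensions

84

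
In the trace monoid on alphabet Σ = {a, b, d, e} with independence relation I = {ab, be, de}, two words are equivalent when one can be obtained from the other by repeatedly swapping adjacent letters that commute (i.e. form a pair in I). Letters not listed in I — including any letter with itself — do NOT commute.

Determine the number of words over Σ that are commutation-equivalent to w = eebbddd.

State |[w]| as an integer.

0(e) covers ∅
1(e) covers 0:e
2(b) covers ∅
3(b) covers 2:b
4(d) covers 3:b
5(d) covers 4:d
6(d) covers 5:d
floor of heap: 0:e, 2:b
completions by unplaced set U, small U first (add the entries for U minus each lowest piece of U):
  |U|=1: {1}:1  {6}:1
  |U|=2: {0,1}:1  {1,6}:2  {5,6}:1
  |U|=3: {0,1,6}:3  {1,5,6}:3  {4,5,6}:1
  |U|=4: {0,1,5,6}:6  {1,4,5,6}:4  {3,4,5,6}:1
  |U|=5: {0,1,4,5,6}:10  {1,3,4,5,6}:5  {2,3,4,5,6}:1
  start at 0(e): 6
  start at 2(b): 15
sum over floor = 21

21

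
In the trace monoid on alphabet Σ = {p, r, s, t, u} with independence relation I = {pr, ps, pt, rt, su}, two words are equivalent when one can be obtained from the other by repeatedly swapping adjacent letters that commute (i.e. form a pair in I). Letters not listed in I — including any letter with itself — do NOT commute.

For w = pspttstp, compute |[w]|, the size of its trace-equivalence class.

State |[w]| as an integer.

drop 0:p onto floor
drop 1:s onto floor
drop 2:p onto {0:p}
drop 3:t onto {1:s}
drop 4:t onto {3:t}
drop 5:s onto {4:t}
drop 6:t onto {5:s}
drop 7:p onto {2:p}
ground layer = {0:p, 1:s}
drop-orders for the pieces not yet dropped (sum over which currently-grounded one goes next):
  1 to go: {6} 1  {7} 1
  2 to go: {2,7} 1  {5,6} 1  {6,7} 2
  3 to go: {0,2,7} 1  {2,6,7} 3  {4,5,6} 1  {5,6,7} 3
  4 to go: {0,2,6,7} 4  {2,5,6,7} 6  {3,4,5,6} 1  {4,5,6,7} 4
  5 to go: {0,2,5,6,7} 10  {1,3,4,5,6} 1  {2,4,5,6,7} 10  {3,4,5,6,7} 5
  6 to go: {0,2,4,5,6,7} 20  {1,3,4,5,6,7} 6  {2,3,4,5,6,7} 15
  if 0:p drops first: 21 orders
  if 1:s drops first: 35 orders
heap linearizations: 56

56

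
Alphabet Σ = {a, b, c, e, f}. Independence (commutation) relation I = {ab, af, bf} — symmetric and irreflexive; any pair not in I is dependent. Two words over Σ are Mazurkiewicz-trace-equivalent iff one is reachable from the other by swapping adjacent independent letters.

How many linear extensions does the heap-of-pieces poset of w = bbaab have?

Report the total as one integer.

piece 0:b — minimal
piece 1:b rests on {0:b}
piece 2:a — minimal
piece 3:a rests on {2:a}
piece 4:b rests on {1:b}
minimal pieces: {0:b, 2:a}
ways to finish when only these pieces remain (= sum over removing one remaining piece with nothing left below it):
  1 left: {3}→1  {4}→1
  2 left: {1,4}→1  {2,3}→1  {3,4}→2
  3 left: {0,1,4}→1  {1,3,4}→3  {2,3,4}→3
  placing 0:b first → 6 extensions
  placing 2:a first → 4 extensions
total linear extensions = 10

10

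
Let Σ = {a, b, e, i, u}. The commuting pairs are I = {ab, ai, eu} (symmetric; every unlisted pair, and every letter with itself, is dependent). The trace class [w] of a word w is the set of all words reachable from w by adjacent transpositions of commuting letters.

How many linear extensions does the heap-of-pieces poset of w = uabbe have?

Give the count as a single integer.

3

drop 0:u onto floor
drop 1:a onto {0:u}
drop 2:b onto {0:u}
drop 3:b onto {2:b}
drop 4:e onto {1:a, 3:b}
ground layer = {0:u}
drop-orders for the pieces not yet dropped (sum over which currently-grounded one goes next):
  1 to go: {4} 1
  2 to go: {1,4} 1  {3,4} 1
  3 to go: {1,3,4} 2  {2,3,4} 1
  if 0:u drops first: 3 orders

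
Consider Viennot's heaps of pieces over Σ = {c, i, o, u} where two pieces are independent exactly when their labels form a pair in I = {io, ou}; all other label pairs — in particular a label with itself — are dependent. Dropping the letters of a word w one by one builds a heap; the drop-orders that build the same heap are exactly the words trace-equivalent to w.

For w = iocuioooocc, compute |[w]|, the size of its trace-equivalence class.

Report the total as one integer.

drop 0:i onto floor
drop 1:o onto floor
drop 2:c onto {0:i, 1:o}
drop 3:u onto {2:c}
drop 4:i onto {3:u}
drop 5:o onto {2:c}
drop 6:o onto {5:o}
drop 7:o onto {6:o}
drop 8:o onto {7:o}
drop 9:c onto {4:i, 8:o}
drop 10:c onto {9:c}
ground layer = {0:i, 1:o}
drop-orders for the pieces not yet dropped (sum over which currently-grounded one goes next):
  1 to go: {10} 1
  2 to go: {9,10} 1
  3 to go: {4,9,10} 1  {8,9,10} 1
  4 to go: {3,4,9,10} 1  {4,8,9,10} 2  {7,8,9,10} 1
  5 to go: {3,4,8,9,10} 3  {4,7,8,9,10} 3  {6,7,8,9,10} 1
  6 to go: {3,4,7,8,9,10} 6  {4,6,7,8,9,10} 4  {5,6,7,8,9,10} 1
  7 to go: {3,4,6,7,8,9,10} 10  {4,5,6,7,8,9,10} 5
  8 to go: {3,4,5,6,7,8,9,10} 15
  9 to go: {2,3,4,5,6,7,8,9,10} 15
  if 0:i drops first: 15 orders
  if 1:o drops first: 15 orders
heap linearizations: 30

30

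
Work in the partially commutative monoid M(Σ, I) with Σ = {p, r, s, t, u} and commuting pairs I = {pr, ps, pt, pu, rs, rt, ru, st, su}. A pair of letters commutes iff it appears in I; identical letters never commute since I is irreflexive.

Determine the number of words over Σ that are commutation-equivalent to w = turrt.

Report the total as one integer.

piece 0:t — minimal
piece 1:u rests on {0:t}
piece 2:r — minimal
piece 3:r rests on {2:r}
piece 4:t rests on {1:u}
minimal pieces: {0:t, 2:r}
ways to finish when only these pieces remain (= sum over removing one remaining piece with nothing left below it):
  1 left: {3}→1  {4}→1
  2 left: {1,4}→1  {2,3}→1  {3,4}→2
  3 left: {0,1,4}→1  {1,3,4}→3  {2,3,4}→3
  placing 0:t first → 6 extensions
  placing 2:r first → 4 extensions
total linear extensions = 10

10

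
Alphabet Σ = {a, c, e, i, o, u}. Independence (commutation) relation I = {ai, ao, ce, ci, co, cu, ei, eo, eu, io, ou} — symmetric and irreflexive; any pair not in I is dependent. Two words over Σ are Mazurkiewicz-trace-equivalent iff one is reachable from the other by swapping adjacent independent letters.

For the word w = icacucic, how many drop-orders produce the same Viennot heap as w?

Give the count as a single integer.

drop 0:i onto floor
drop 1:c onto floor
drop 2:a onto {1:c}
drop 3:c onto {2:a}
drop 4:u onto {0:i, 2:a}
drop 5:c onto {3:c}
drop 6:i onto {4:u}
drop 7:c onto {5:c}
ground layer = {0:i, 1:c}
drop-orders for the pieces not yet dropped (sum over which currently-grounded one goes next):
  1 to go: {6} 1  {7} 1
  2 to go: {4,6} 1  {5,7} 1  {6,7} 2
  3 to go: {0,4,6} 1  {3,5,7} 1  {4,6,7} 3  {5,6,7} 3
  4 to go: {0,4,6,7} 4  {3,5,6,7} 4  {4,5,6,7} 6
  5 to go: {0,4,5,6,7} 10  {3,4,5,6,7} 10
  6 to go: {0,3,4,5,6,7} 20  {2,3,4,5,6,7} 10
  if 0:i drops first: 10 orders
  if 1:c drops first: 30 orders
heap linearizations: 40

40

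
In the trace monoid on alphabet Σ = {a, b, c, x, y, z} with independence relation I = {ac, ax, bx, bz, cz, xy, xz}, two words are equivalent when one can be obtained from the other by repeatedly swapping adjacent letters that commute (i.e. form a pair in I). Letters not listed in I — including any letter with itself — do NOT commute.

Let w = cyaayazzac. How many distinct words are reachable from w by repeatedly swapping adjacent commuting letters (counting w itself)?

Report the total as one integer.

piece 0:c — minimal
piece 1:y rests on {0:c}
piece 2:a rests on {1:y}
piece 3:a rests on {2:a}
piece 4:y rests on {3:a}
piece 5:a rests on {4:y}
piece 6:z rests on {5:a}
piece 7:z rests on {6:z}
piece 8:a rests on {7:z}
piece 9:c rests on {4:y}
minimal pieces: {0:c}
ways to finish when only these pieces remain (= sum over removing one remaining piece with nothing left below it):
  1 left: {8}→1  {9}→1
  2 left: {7,8}→1  {8,9}→2
  3 left: {6,7,8}→1  {7,8,9}→3
  4 left: {5,6,7,8}→1  {6,7,8,9}→4
  5 left: {5,6,7,8,9}→5
  6 left: {4,5,6,7,8,9}→5
  7 left: {3,4,5,6,7,8,9}→5
  8 left: {2,3,4,5,6,7,8,9}→5
  placing 0:c first → 5 extensions

5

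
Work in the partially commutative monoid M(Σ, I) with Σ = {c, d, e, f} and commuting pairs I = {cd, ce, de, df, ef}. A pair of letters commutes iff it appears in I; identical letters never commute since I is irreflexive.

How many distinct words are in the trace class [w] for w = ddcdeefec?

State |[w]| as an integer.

piece 0:d — minimal
piece 1:d rests on {0:d}
piece 2:c — minimal
piece 3:d rests on {1:d}
piece 4:e — minimal
piece 5:e rests on {4:e}
piece 6:f rests on {2:c}
piece 7:e rests on {5:e}
piece 8:c rests on {6:f}
minimal pieces: {0:d, 2:c, 4:e}
ways to finish when only these pieces remain (= sum over removing one remaining piece with nothing left below it):
  1 left: {3}→1  {7}→1  {8}→1
  2 left: {1,3}→1  {3,7}→2  {3,8}→2  {5,7}→1  {6,8}→1  {7,8}→2
  3 left: {0,1,3}→1  {1,3,7}→3  {1,3,8}→3  {2,6,8}→1  {3,5,7}→3  {3,6,8}→3  {3,7,8}→6  {4,5,7}→1  {5,7,8}→3  {6,7,8}→3
  4 left: {0,1,3,7}→4  {0,1,3,8}→4  {1,3,5,7}→6  {1,3,6,8}→6  {1,3,7,8}→12  {2,3,6,8}→4  {2,6,7,8}→4  {3,4,5,7}→4  {3,5,7,8}→12  {3,6,7,8}→12  {4,5,7,8}→4  {5,6,7,8}→6
  5 left: {0,1,3,5,7}→10  {0,1,3,6,8}→10  {0,1,3,7,8}→20  {1,2,3,6,8}→10  {1,3,4,5,7}→10  {1,3,5,7,8}→30  {1,3,6,7,8}→30  {2,3,6,7,8}→20  {2,5,6,7,8}→10  {3,4,5,7,8}→20  {3,5,6,7,8}→30  {4,5,6,7,8}→10
  6 left: {0,1,2,3,6,8}→20  {0,1,3,4,5,7}→20  {0,1,3,5,7,8}→60  {0,1,3,6,7,8}→60  {1,2,3,6,7,8}→60  {1,3,4,5,7,8}→60  {1,3,5,6,7,8}→90  {2,3,5,6,7,8}→60  {2,4,5,6,7,8}→20  {3,4,5,6,7,8}→60
  7 left: {0,1,2,3,6,7,8}→140  {0,1,3,4,5,7,8}→140  {0,1,3,5,6,7,8}→210  {1,2,3,5,6,7,8}→210  {1,3,4,5,6,7,8}→210  {2,3,4,5,6,7,8}→140
  placing 0:d first → 560 extensions
  placing 2:c first → 560 extensions
  placing 4:e first → 560 extensions
total linear extensions = 1680

1680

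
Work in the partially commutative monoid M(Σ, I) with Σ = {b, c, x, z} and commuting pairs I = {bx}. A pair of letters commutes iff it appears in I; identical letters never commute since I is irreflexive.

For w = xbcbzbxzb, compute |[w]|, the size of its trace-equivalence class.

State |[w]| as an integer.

#0=x has no predecessor
#1=b has no predecessor
#2=c depends on [0:x, 1:b]
#3=b depends on [2:c]
#4=z depends on [3:b]
#5=b depends on [4:z]
#6=x depends on [4:z]
#7=z depends on [5:b, 6:x]
#8=b depends on [7:z]
sources: [0:x, 1:b]
N(rest) = Σ N(rest − s) over sources s of rest; N(one piece) = 1:
  size 1 → [8]=1
  size 2 → [7,8]=1
  size 3 → [5,7,8]=1  [6,7,8]=1
  size 4 → [5,6,7,8]=2
  size 5 → [4,5,6,7,8]=2
  size 6 → [3,4,5,6,7,8]=2
  size 7 → [2,3,4,5,6,7,8]=2
  first=0(x) contributes 2
  first=1(b) contributes 2
|[w]| = 4

4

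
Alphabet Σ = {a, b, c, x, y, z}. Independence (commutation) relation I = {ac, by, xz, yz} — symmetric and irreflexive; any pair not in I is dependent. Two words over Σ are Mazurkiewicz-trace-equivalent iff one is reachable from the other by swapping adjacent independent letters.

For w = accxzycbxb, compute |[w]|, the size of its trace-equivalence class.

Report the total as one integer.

9

0(a) covers ∅
1(c) covers ∅
2(c) covers 1:c
3(x) covers 0:a, 2:c
4(z) covers 0:a, 2:c
5(y) covers 3:x
6(c) covers 4:z, 5:y
7(b) covers 6:c
8(x) covers 7:b
9(b) covers 8:x
floor of heap: 0:a, 1:c
completions by unplaced set U, small U first (add the entries for U minus each lowest piece of U):
  |U|=1: {9}:1
  |U|=2: {8,9}:1
  |U|=3: {7,8,9}:1
  |U|=4: {6,7,8,9}:1
  |U|=5: {4,6,7,8,9}:1  {5,6,7,8,9}:1
  |U|=6: {3,5,6,7,8,9}:1  {4,5,6,7,8,9}:2
  |U|=7: {3,4,5,6,7,8,9}:3
  |U|=8: {0,3,4,5,6,7,8,9}:3  {2,3,4,5,6,7,8,9}:3
  start at 0(a): 3
  start at 1(c): 6
sum over floor = 9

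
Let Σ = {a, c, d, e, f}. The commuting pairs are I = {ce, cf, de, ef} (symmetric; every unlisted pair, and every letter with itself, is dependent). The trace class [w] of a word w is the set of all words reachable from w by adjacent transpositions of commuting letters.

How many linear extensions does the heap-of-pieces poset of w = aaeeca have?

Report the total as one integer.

3

0(a) covers ∅
1(a) covers 0:a
2(e) covers 1:a
3(e) covers 2:e
4(c) covers 1:a
5(a) covers 3:e, 4:c
floor of heap: 0:a
completions by unplaced set U, small U first (add the entries for U minus each lowest piece of U):
  |U|=1: {5}:1
  |U|=2: {3,5}:1  {4,5}:1
  |U|=3: {2,3,5}:1  {3,4,5}:2
  |U|=4: {2,3,4,5}:3
  start at 0(a): 3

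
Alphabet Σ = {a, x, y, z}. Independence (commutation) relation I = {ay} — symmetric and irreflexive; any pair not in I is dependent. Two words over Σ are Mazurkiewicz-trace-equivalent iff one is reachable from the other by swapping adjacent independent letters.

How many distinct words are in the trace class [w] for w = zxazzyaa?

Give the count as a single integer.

3

0(z) covers ∅
1(x) covers 0:z
2(a) covers 1:x
3(z) covers 2:a
4(z) covers 3:z
5(y) covers 4:z
6(a) covers 4:z
7(a) covers 6:a
floor of heap: 0:z
completions by unplaced set U, small U first (add the entries for U minus each lowest piece of U):
  |U|=1: {5}:1  {7}:1
  |U|=2: {5,7}:2  {6,7}:1
  |U|=3: {5,6,7}:3
  |U|=4: {4,5,6,7}:3
  |U|=5: {3,4,5,6,7}:3
  |U|=6: {2,3,4,5,6,7}:3
  start at 0(z): 3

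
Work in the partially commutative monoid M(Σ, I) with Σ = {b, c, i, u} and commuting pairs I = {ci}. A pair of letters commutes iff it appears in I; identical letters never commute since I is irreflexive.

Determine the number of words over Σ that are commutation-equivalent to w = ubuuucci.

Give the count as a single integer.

3

0(u) covers ∅
1(b) covers 0:u
2(u) covers 1:b
3(u) covers 2:u
4(u) covers 3:u
5(c) covers 4:u
6(c) covers 5:c
7(i) covers 4:u
floor of heap: 0:u
completions by unplaced set U, small U first (add the entries for U minus each lowest piece of U):
  |U|=1: {6}:1  {7}:1
  |U|=2: {5,6}:1  {6,7}:2
  |U|=3: {5,6,7}:3
  |U|=4: {4,5,6,7}:3
  |U|=5: {3,4,5,6,7}:3
  |U|=6: {2,3,4,5,6,7}:3
  start at 0(u): 3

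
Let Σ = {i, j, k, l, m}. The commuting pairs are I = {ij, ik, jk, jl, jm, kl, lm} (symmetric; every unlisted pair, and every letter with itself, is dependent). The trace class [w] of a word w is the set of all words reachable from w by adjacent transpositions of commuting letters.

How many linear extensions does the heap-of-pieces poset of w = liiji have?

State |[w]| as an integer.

piece 0:l — minimal
piece 1:i rests on {0:l}
piece 2:i rests on {1:i}
piece 3:j — minimal
piece 4:i rests on {2:i}
minimal pieces: {0:l, 3:j}
ways to finish when only these pieces remain (= sum over removing one remaining piece with nothing left below it):
  1 left: {3}→1  {4}→1
  2 left: {2,4}→1  {3,4}→2
  3 left: {1,2,4}→1  {2,3,4}→3
  placing 0:l first → 4 extensions
  placing 3:j first → 1 extensions
total linear extensions = 5

5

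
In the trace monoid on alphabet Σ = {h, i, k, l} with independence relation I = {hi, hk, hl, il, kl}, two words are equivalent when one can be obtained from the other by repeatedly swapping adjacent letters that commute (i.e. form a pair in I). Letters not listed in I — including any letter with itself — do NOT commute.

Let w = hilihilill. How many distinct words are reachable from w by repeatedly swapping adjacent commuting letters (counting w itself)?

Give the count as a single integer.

3150

0(h) covers ∅
1(i) covers ∅
2(l) covers ∅
3(i) covers 1:i
4(h) covers 0:h
5(i) covers 3:i
6(l) covers 2:l
7(i) covers 5:i
8(l) covers 6:l
9(l) covers 8:l
floor of heap: 0:h, 1:i, 2:l
completions by unplaced set U, small U first (add the entries for U minus each lowest piece of U):
  |U|=1: {4}:1  {7}:1  {9}:1
  |U|=2: {0,4}:1  {4,7}:2  {4,9}:2  {5,7}:1  {7,9}:2  {8,9}:1
  |U|=3: {0,4,7}:3  {0,4,9}:3  {3,5,7}:1  {4,5,7}:3  {4,7,9}:6  {4,8,9}:3  {5,7,9}:3  {6,8,9}:1  {7,8,9}:3
  |U|=4: {0,4,5,7}:6  {0,4,7,9}:12  {0,4,8,9}:6  {1,3,5,7}:1  {2,6,8,9}:1  {3,4,5,7}:4  {3,5,7,9}:4  {4,5,7,9}:12  {4,6,8,9}:4  {4,7,8,9}:12  {5,7,8,9}:6  {6,7,8,9}:4
  |U|=5: {0,3,4,5,7}:10  {0,4,5,7,9}:30  {0,4,6,8,9}:10  {0,4,7,8,9}:30  {1,3,4,5,7}:5  {1,3,5,7,9}:5  {2,4,6,8,9}:5  {2,6,7,8,9}:5  {3,4,5,7,9}:20  {3,5,7,8,9}:10  {4,5,7,8,9}:30  {4,6,7,8,9}:20  {5,6,7,8,9}:10
  |U|=6: {0,1,3,4,5,7}:15  {0,2,4,6,8,9}:15  {0,3,4,5,7,9}:60  {0,4,5,7,8,9}:90  {0,4,6,7,8,9}:60  {1,3,4,5,7,9}:30  {1,3,5,7,8,9}:15  {2,4,6,7,8,9}:30  {2,5,6,7,8,9}:15  {3,4,5,7,8,9}:60  {3,5,6,7,8,9}:20  {4,5,6,7,8,9}:60
  |U|=7: {0,1,3,4,5,7,9}:105  {0,2,4,6,7,8,9}:105  {0,3,4,5,7,8,9}:210  {0,4,5,6,7,8,9}:210  {1,3,4,5,7,8,9}:105  {1,3,5,6,7,8,9}:35  {2,3,5,6,7,8,9}:35  {2,4,5,6,7,8,9}:105  {3,4,5,6,7,8,9}:140
  |U|=8: {0,1,3,4,5,7,8,9}:420  {0,2,4,5,6,7,8,9}:420  {0,3,4,5,6,7,8,9}:560  {1,2,3,5,6,7,8,9}:70  {1,3,4,5,6,7,8,9}:280  {2,3,4,5,6,7,8,9}:280
  start at 0(h): 630
  start at 1(i): 1260
  start at 2(l): 1260
sum over floor = 3150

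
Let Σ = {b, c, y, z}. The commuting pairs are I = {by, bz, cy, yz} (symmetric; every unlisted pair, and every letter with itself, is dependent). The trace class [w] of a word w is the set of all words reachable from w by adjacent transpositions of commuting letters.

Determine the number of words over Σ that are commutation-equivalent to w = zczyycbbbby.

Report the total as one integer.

165

0(z) covers ∅
1(c) covers 0:z
2(z) covers 1:c
3(y) covers ∅
4(y) covers 3:y
5(c) covers 2:z
6(b) covers 5:c
7(b) covers 6:b
8(b) covers 7:b
9(b) covers 8:b
10(y) covers 4:y
floor of heap: 0:z, 3:y
completions by unplaced set U, small U first (add the entries for U minus each lowest piece of U):
  |U|=1: {9}:1  {10}:1
  |U|=2: {4,10}:1  {8,9}:1  {9,10}:2
  |U|=3: {3,4,10}:1  {4,9,10}:3  {7,8,9}:1  {8,9,10}:3
  |U|=4: {3,4,9,10}:4  {4,8,9,10}:6  {6,7,8,9}:1  {7,8,9,10}:4
  |U|=5: {3,4,8,9,10}:10  {4,7,8,9,10}:10  {5,6,7,8,9}:1  {6,7,8,9,10}:5
  |U|=6: {2,5,6,7,8,9}:1  {3,4,7,8,9,10}:20  {4,6,7,8,9,10}:15  {5,6,7,8,9,10}:6
  |U|=7: {1,2,5,6,7,8,9}:1  {2,5,6,7,8,9,10}:7  {3,4,6,7,8,9,10}:35  {4,5,6,7,8,9,10}:21
  |U|=8: {0,1,2,5,6,7,8,9}:1  {1,2,5,6,7,8,9,10}:8  {2,4,5,6,7,8,9,10}:28  {3,4,5,6,7,8,9,10}:56
  |U|=9: {0,1,2,5,6,7,8,9,10}:9  {1,2,4,5,6,7,8,9,10}:36  {2,3,4,5,6,7,8,9,10}:84
  start at 0(z): 120
  start at 3(y): 45
sum over floor = 165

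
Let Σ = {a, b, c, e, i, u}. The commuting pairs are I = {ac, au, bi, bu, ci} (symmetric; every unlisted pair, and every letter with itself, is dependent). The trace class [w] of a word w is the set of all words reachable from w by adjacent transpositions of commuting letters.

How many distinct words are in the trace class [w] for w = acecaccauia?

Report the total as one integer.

30

0(a) covers ∅
1(c) covers ∅
2(e) covers 0:a, 1:c
3(c) covers 2:e
4(a) covers 2:e
5(c) covers 3:c
6(c) covers 5:c
7(a) covers 4:a
8(u) covers 6:c
9(i) covers 7:a, 8:u
10(a) covers 9:i
floor of heap: 0:a, 1:c
completions by unplaced set U, small U first (add the entries for U minus each lowest piece of U):
  |U|=1: {10}:1
  |U|=2: {9,10}:1
  |U|=3: {7,9,10}:1  {8,9,10}:1
  |U|=4: {4,7,9,10}:1  {6,8,9,10}:1  {7,8,9,10}:2
  |U|=5: {4,7,8,9,10}:3  {5,6,8,9,10}:1  {6,7,8,9,10}:3
  |U|=6: {3,5,6,8,9,10}:1  {4,6,7,8,9,10}:6  {5,6,7,8,9,10}:4
  |U|=7: {3,5,6,7,8,9,10}:5  {4,5,6,7,8,9,10}:10
  |U|=8: {3,4,5,6,7,8,9,10}:15
  |U|=9: {2,3,4,5,6,7,8,9,10}:15
  start at 0(a): 15
  start at 1(c): 15
sum over floor = 30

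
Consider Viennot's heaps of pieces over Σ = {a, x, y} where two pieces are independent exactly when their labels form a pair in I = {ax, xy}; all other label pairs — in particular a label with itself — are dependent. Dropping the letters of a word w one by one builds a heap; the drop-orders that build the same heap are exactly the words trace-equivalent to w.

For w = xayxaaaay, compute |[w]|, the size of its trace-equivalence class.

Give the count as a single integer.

36

drop 0:x onto floor
drop 1:a onto floor
drop 2:y onto {1:a}
drop 3:x onto {0:x}
drop 4:a onto {2:y}
drop 5:a onto {4:a}
drop 6:a onto {5:a}
drop 7:a onto {6:a}
drop 8:y onto {7:a}
ground layer = {0:x, 1:a}
drop-orders for the pieces not yet dropped (sum over which currently-grounded one goes next):
  1 to go: {3} 1  {8} 1
  2 to go: {0,3} 1  {3,8} 2  {7,8} 1
  3 to go: {0,3,8} 3  {3,7,8} 3  {6,7,8} 1
  4 to go: {0,3,7,8} 6  {3,6,7,8} 4  {5,6,7,8} 1
  5 to go: {0,3,6,7,8} 10  {3,5,6,7,8} 5  {4,5,6,7,8} 1
  6 to go: {0,3,5,6,7,8} 15  {2,4,5,6,7,8} 1  {3,4,5,6,7,8} 6
  7 to go: {0,3,4,5,6,7,8} 21  {1,2,4,5,6,7,8} 1  {2,3,4,5,6,7,8} 7
  if 0:x drops first: 8 orders
  if 1:a drops first: 28 orders
heap linearizations: 36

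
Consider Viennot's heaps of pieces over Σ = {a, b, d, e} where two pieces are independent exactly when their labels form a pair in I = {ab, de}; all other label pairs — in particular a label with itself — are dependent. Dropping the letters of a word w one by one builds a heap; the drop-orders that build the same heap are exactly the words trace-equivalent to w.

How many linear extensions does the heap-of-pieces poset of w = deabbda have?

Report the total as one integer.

0(d) covers ∅
1(e) covers ∅
2(a) covers 0:d, 1:e
3(b) covers 0:d, 1:e
4(b) covers 3:b
5(d) covers 2:a, 4:b
6(a) covers 5:d
floor of heap: 0:d, 1:e
completions by unplaced set U, small U first (add the entries for U minus each lowest piece of U):
  |U|=1: {6}:1
  |U|=2: {5,6}:1
  |U|=3: {2,5,6}:1  {4,5,6}:1
  |U|=4: {2,4,5,6}:2  {3,4,5,6}:1
  |U|=5: {2,3,4,5,6}:3
  start at 0(d): 3
  start at 1(e): 3
sum over floor = 6

6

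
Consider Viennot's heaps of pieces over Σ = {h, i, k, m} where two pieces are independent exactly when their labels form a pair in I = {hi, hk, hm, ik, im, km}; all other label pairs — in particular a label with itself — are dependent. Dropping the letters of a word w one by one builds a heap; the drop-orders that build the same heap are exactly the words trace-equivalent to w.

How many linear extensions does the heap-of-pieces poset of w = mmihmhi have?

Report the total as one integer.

drop 0:m onto floor
drop 1:m onto {0:m}
drop 2:i onto floor
drop 3:h onto floor
drop 4:m onto {1:m}
drop 5:h onto {3:h}
drop 6:i onto {2:i}
ground layer = {0:m, 2:i, 3:h}
drop-orders for the pieces not yet dropped (sum over which currently-grounded one goes next):
  1 to go: {4} 1  {5} 1  {6} 1
  2 to go: {1,4} 1  {2,6} 1  {3,5} 1  {4,5} 2  {4,6} 2  {5,6} 2
  3 to go: {0,1,4} 1  {1,4,5} 3  {1,4,6} 3  {2,4,6} 3  {2,5,6} 3  {3,4,5} 3  {3,5,6} 3  {4,5,6} 6
  4 to go: {0,1,4,5} 4  {0,1,4,6} 4  {1,2,4,6} 6  {1,3,4,5} 6  {1,4,5,6} 12  {2,3,5,6} 6  {2,4,5,6} 12  {3,4,5,6} 12
  5 to go: {0,1,2,4,6} 10  {0,1,3,4,5} 10  {0,1,4,5,6} 20  {1,2,4,5,6} 30  {1,3,4,5,6} 30  {2,3,4,5,6} 30
  if 0:m drops first: 90 orders
  if 2:i drops first: 60 orders
  if 3:h drops first: 60 orders
heap linearizations: 210

210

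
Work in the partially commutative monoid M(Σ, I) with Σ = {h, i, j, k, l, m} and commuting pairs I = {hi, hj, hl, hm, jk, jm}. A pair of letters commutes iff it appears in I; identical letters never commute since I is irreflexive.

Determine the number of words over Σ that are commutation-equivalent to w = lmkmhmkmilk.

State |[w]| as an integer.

3

#0=l has no predecessor
#1=m depends on [0:l]
#2=k depends on [1:m]
#3=m depends on [2:k]
#4=h depends on [2:k]
#5=m depends on [3:m]
#6=k depends on [4:h, 5:m]
#7=m depends on [6:k]
#8=i depends on [7:m]
#9=l depends on [8:i]
#10=k depends on [9:l]
sources: [0:l]
N(rest) = Σ N(rest − s) over sources s of rest; N(one piece) = 1:
  size 1 → [10]=1
  size 2 → [9,10]=1
  size 3 → [8,9,10]=1
  size 4 → [7,8,9,10]=1
  size 5 → [6,7,8,9,10]=1
  size 6 → [4,6,7,8,9,10]=1  [5,6,7,8,9,10]=1
  size 7 → [3,5,6,7,8,9,10]=1  [4,5,6,7,8,9,10]=2
  size 8 → [3,4,5,6,7,8,9,10]=3
  size 9 → [2,3,4,5,6,7,8,9,10]=3
  first=0(l) contributes 3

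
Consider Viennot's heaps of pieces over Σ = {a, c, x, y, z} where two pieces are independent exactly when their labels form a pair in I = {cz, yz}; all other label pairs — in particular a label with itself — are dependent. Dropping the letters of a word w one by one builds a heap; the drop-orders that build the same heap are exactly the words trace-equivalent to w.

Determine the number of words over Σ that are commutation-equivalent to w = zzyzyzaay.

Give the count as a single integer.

piece 0:z — minimal
piece 1:z rests on {0:z}
piece 2:y — minimal
piece 3:z rests on {1:z}
piece 4:y rests on {2:y}
piece 5:z rests on {3:z}
piece 6:a rests on {4:y, 5:z}
piece 7:a rests on {6:a}
piece 8:y rests on {7:a}
minimal pieces: {0:z, 2:y}
ways to finish when only these pieces remain (= sum over removing one remaining piece with nothing left below it):
  1 left: {8}→1
  2 left: {7,8}→1
  3 left: {6,7,8}→1
  4 left: {4,6,7,8}→1  {5,6,7,8}→1
  5 left: {2,4,6,7,8}→1  {3,5,6,7,8}→1  {4,5,6,7,8}→2
  6 left: {1,3,5,6,7,8}→1  {2,4,5,6,7,8}→3  {3,4,5,6,7,8}→3
  7 left: {0,1,3,5,6,7,8}→1  {1,3,4,5,6,7,8}→4  {2,3,4,5,6,7,8}→6
  placing 0:z first → 10 extensions
  placing 2:y first → 5 extensions
total linear extensions = 15

15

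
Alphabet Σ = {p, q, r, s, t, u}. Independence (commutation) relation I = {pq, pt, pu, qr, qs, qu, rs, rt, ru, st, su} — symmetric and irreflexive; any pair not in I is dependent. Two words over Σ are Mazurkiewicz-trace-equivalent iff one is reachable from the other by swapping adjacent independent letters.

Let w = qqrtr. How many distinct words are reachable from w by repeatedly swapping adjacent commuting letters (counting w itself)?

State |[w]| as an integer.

10

piece 0:q — minimal
piece 1:q rests on {0:q}
piece 2:r — minimal
piece 3:t rests on {1:q}
piece 4:r rests on {2:r}
minimal pieces: {0:q, 2:r}
ways to finish when only these pieces remain (= sum over removing one remaining piece with nothing left below it):
  1 left: {3}→1  {4}→1
  2 left: {1,3}→1  {2,4}→1  {3,4}→2
  3 left: {0,1,3}→1  {1,3,4}→3  {2,3,4}→3
  placing 0:q first → 6 extensions
  placing 2:r first → 4 extensions
total linear extensions = 10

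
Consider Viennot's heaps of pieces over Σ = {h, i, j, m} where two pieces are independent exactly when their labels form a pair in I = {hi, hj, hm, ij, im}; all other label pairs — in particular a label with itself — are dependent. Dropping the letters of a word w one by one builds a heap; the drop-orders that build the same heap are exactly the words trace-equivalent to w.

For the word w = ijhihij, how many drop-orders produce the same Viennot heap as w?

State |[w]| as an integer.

210

0(i) covers ∅
1(j) covers ∅
2(h) covers ∅
3(i) covers 0:i
4(h) covers 2:h
5(i) covers 3:i
6(j) covers 1:j
floor of heap: 0:i, 1:j, 2:h
completions by unplaced set U, small U first (add the entries for U minus each lowest piece of U):
  |U|=1: {4}:1  {5}:1  {6}:1
  |U|=2: {1,6}:1  {2,4}:1  {3,5}:1  {4,5}:2  {4,6}:2  {5,6}:2
  |U|=3: {0,3,5}:1  {1,4,6}:3  {1,5,6}:3  {2,4,5}:3  {2,4,6}:3  {3,4,5}:3  {3,5,6}:3  {4,5,6}:6
  |U|=4: {0,3,4,5}:4  {0,3,5,6}:4  {1,2,4,6}:6  {1,3,5,6}:6  {1,4,5,6}:12  {2,3,4,5}:6  {2,4,5,6}:12  {3,4,5,6}:12
  |U|=5: {0,1,3,5,6}:10  {0,2,3,4,5}:10  {0,3,4,5,6}:20  {1,2,4,5,6}:30  {1,3,4,5,6}:30  {2,3,4,5,6}:30
  start at 0(i): 90
  start at 1(j): 60
  start at 2(h): 60
sum over floor = 210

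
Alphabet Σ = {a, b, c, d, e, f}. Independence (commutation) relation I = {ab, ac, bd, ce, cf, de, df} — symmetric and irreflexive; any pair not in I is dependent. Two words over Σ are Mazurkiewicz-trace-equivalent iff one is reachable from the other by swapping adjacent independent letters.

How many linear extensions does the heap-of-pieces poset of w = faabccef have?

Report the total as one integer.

piece 0:f — minimal
piece 1:a rests on {0:f}
piece 2:a rests on {1:a}
piece 3:b rests on {0:f}
piece 4:c rests on {3:b}
piece 5:c rests on {4:c}
piece 6:e rests on {2:a, 3:b}
piece 7:f rests on {6:e}
minimal pieces: {0:f}
ways to finish when only these pieces remain (= sum over removing one remaining piece with nothing left below it):
  1 left: {5}→1  {7}→1
  2 left: {4,5}→1  {5,7}→2  {6,7}→1
  3 left: {2,6,7}→1  {4,5,7}→3  {5,6,7}→3
  4 left: {1,2,6,7}→1  {2,5,6,7}→4  {4,5,6,7}→6
  5 left: {1,2,5,6,7}→5  {2,4,5,6,7}→10  {3,4,5,6,7}→6
  6 left: {1,2,4,5,6,7}→15  {2,3,4,5,6,7}→16
  placing 0:f first → 31 extensions

31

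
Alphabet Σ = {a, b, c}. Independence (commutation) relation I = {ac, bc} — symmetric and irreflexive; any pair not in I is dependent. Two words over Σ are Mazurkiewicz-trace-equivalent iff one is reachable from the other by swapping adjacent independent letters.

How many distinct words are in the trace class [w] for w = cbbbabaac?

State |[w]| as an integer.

piece 0:c — minimal
piece 1:b — minimal
piece 2:b rests on {1:b}
piece 3:b rests on {2:b}
piece 4:a rests on {3:b}
piece 5:b rests on {4:a}
piece 6:a rests on {5:b}
piece 7:a rests on {6:a}
piece 8:c rests on {0:c}
minimal pieces: {0:c, 1:b}
ways to finish when only these pieces remain (= sum over removing one remaining piece with nothing left below it):
  1 left: {7}→1  {8}→1
  2 left: {0,8}→1  {6,7}→1  {7,8}→2
  3 left: {0,7,8}→3  {5,6,7}→1  {6,7,8}→3
  4 left: {0,6,7,8}→6  {4,5,6,7}→1  {5,6,7,8}→4
  5 left: {0,5,6,7,8}→10  {3,4,5,6,7}→1  {4,5,6,7,8}→5
  6 left: {0,4,5,6,7,8}→15  {2,3,4,5,6,7}→1  {3,4,5,6,7,8}→6
  7 left: {0,3,4,5,6,7,8}→21  {1,2,3,4,5,6,7}→1  {2,3,4,5,6,7,8}→7
  placing 0:c first → 8 extensions
  placing 1:b first → 28 extensions
total linear extensions = 36

36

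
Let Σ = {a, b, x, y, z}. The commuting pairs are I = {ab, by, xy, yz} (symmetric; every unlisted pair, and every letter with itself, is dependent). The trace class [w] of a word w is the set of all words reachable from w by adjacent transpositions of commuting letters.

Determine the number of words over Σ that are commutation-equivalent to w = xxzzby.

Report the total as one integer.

6

drop 0:x onto floor
drop 1:x onto {0:x}
drop 2:z onto {1:x}
drop 3:z onto {2:z}
drop 4:b onto {3:z}
drop 5:y onto floor
ground layer = {0:x, 5:y}
drop-orders for the pieces not yet dropped (sum over which currently-grounded one goes next):
  1 to go: {4} 1  {5} 1
  2 to go: {3,4} 1  {4,5} 2
  3 to go: {2,3,4} 1  {3,4,5} 3
  4 to go: {1,2,3,4} 1  {2,3,4,5} 4
  if 0:x drops first: 5 orders
  if 5:y drops first: 1 orders
heap linearizations: 6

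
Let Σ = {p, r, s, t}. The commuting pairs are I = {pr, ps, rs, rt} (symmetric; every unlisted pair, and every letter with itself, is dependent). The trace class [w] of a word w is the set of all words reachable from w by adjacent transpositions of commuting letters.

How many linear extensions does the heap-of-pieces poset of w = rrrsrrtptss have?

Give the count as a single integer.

462

piece 0:r — minimal
piece 1:r rests on {0:r}
piece 2:r rests on {1:r}
piece 3:s — minimal
piece 4:r rests on {2:r}
piece 5:r rests on {4:r}
piece 6:t rests on {3:s}
piece 7:p rests on {6:t}
piece 8:t rests on {7:p}
piece 9:s rests on {8:t}
piece 10:s rests on {9:s}
minimal pieces: {0:r, 3:s}
ways to finish when only these pieces remain (= sum over removing one remaining piece with nothing left below it):
  1 left: {5}→1  {10}→1
  2 left: {4,5}→1  {5,10}→2  {9,10}→1
  3 left: {2,4,5}→1  {4,5,10}→3  {5,9,10}→3  {8,9,10}→1
  4 left: {1,2,4,5}→1  {2,4,5,10}→4  {4,5,9,10}→6  {5,8,9,10}→4  {7,8,9,10}→1
  5 left: {0,1,2,4,5}→1  {1,2,4,5,10}→5  {2,4,5,9,10}→10  {4,5,8,9,10}→10  {5,7,8,9,10}→5  {6,7,8,9,10}→1
  6 left: {0,1,2,4,5,10}→6  {1,2,4,5,9,10}→15  {2,4,5,8,9,10}→20  {3,6,7,8,9,10}→1  {4,5,7,8,9,10}→15  {5,6,7,8,9,10}→6
  7 left: {0,1,2,4,5,9,10}→21  {1,2,4,5,8,9,10}→35  {2,4,5,7,8,9,10}→35  {3,5,6,7,8,9,10}→7  {4,5,6,7,8,9,10}→21
  8 left: {0,1,2,4,5,8,9,10}→56  {1,2,4,5,7,8,9,10}→70  {2,4,5,6,7,8,9,10}→56  {3,4,5,6,7,8,9,10}→28
  9 left: {0,1,2,4,5,7,8,9,10}→126  {1,2,4,5,6,7,8,9,10}→126  {2,3,4,5,6,7,8,9,10}→84
  placing 0:r first → 210 extensions
  placing 3:s first → 252 extensions
total linear extensions = 462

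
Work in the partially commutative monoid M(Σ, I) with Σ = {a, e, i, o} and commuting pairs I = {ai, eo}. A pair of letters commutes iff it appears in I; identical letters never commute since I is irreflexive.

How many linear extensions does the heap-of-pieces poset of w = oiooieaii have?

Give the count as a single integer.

#0=o has no predecessor
#1=i depends on [0:o]
#2=o depends on [1:i]
#3=o depends on [2:o]
#4=i depends on [3:o]
#5=e depends on [4:i]
#6=a depends on [5:e]
#7=i depends on [5:e]
#8=i depends on [7:i]
sources: [0:o]
N(rest) = Σ N(rest − s) over sources s of rest; N(one piece) = 1:
  size 1 → [6]=1  [8]=1
  size 2 → [6,8]=2  [7,8]=1
  size 3 → [6,7,8]=3
  size 4 → [5,6,7,8]=3
  size 5 → [4,5,6,7,8]=3
  size 6 → [3,4,5,6,7,8]=3
  size 7 → [2,3,4,5,6,7,8]=3
  first=0(o) contributes 3

3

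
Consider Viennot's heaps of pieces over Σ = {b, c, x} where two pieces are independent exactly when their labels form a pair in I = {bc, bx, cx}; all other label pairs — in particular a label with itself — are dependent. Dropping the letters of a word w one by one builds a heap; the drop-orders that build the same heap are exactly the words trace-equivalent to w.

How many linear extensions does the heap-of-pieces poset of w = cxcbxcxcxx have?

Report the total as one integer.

drop 0:c onto floor
drop 1:x onto floor
drop 2:c onto {0:c}
drop 3:b onto floor
drop 4:x onto {1:x}
drop 5:c onto {2:c}
drop 6:x onto {4:x}
drop 7:c onto {5:c}
drop 8:x onto {6:x}
drop 9:x onto {8:x}
ground layer = {0:c, 1:x, 3:b}
drop-orders for the pieces not yet dropped (sum over which currently-grounded one goes next):
  1 to go: {3} 1  {7} 1  {9} 1
  2 to go: {3,7} 2  {3,9} 2  {5,7} 1  {7,9} 2  {8,9} 1
  3 to go: {2,5,7} 1  {3,5,7} 3  {3,7,9} 6  {3,8,9} 3  {5,7,9} 3  {6,8,9} 1  {7,8,9} 3
  4 to go: {0,2,5,7} 1  {2,3,5,7} 4  {2,5,7,9} 4  {3,5,7,9} 12  {3,6,8,9} 4  {3,7,8,9} 12  {4,6,8,9} 1  {5,7,8,9} 6  {6,7,8,9} 4
  5 to go: {0,2,3,5,7} 5  {0,2,5,7,9} 5  {1,4,6,8,9} 1  {2,3,5,7,9} 20  {2,5,7,8,9} 10  {3,4,6,8,9} 5  {3,5,7,8,9} 30  {3,6,7,8,9} 20  {4,6,7,8,9} 5  {5,6,7,8,9} 10
  6 to go: {0,2,3,5,7,9} 30  {0,2,5,7,8,9} 15  {1,3,4,6,8,9} 6  {1,4,6,7,8,9} 6  {2,3,5,7,8,9} 60  {2,5,6,7,8,9} 20  {3,4,6,7,8,9} 30  {3,5,6,7,8,9} 60  {4,5,6,7,8,9} 15
  7 to go: {0,2,3,5,7,8,9} 105  {0,2,5,6,7,8,9} 35  {1,3,4,6,7,8,9} 42  {1,4,5,6,7,8,9} 21  {2,3,5,6,7,8,9} 140  {2,4,5,6,7,8,9} 35  {3,4,5,6,7,8,9} 105
  8 to go: {0,2,3,5,6,7,8,9} 280  {0,2,4,5,6,7,8,9} 70  {1,2,4,5,6,7,8,9} 56  {1,3,4,5,6,7,8,9} 168  {2,3,4,5,6,7,8,9} 280
  if 0:c drops first: 504 orders
  if 1:x drops first: 630 orders
  if 3:b drops first: 126 orders
heap linearizations: 1260

1260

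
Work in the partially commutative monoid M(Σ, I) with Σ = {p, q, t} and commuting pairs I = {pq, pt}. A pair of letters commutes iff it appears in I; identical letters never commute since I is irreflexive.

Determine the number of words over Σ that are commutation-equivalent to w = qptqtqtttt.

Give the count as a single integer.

10

piece 0:q — minimal
piece 1:p — minimal
piece 2:t rests on {0:q}
piece 3:q rests on {2:t}
piece 4:t rests on {3:q}
piece 5:q rests on {4:t}
piece 6:t rests on {5:q}
piece 7:t rests on {6:t}
piece 8:t rests on {7:t}
piece 9:t rests on {8:t}
minimal pieces: {0:q, 1:p}
ways to finish when only these pieces remain (= sum over removing one remaining piece with nothing left below it):
  1 left: {1}→1  {9}→1
  2 left: {1,9}→2  {8,9}→1
  3 left: {1,8,9}→3  {7,8,9}→1
  4 left: {1,7,8,9}→4  {6,7,8,9}→1
  5 left: {1,6,7,8,9}→5  {5,6,7,8,9}→1
  6 left: {1,5,6,7,8,9}→6  {4,5,6,7,8,9}→1
  7 left: {1,4,5,6,7,8,9}→7  {3,4,5,6,7,8,9}→1
  8 left: {1,3,4,5,6,7,8,9}→8  {2,3,4,5,6,7,8,9}→1
  placing 0:q first → 9 extensions
  placing 1:p first → 1 extensions
total linear extensions = 10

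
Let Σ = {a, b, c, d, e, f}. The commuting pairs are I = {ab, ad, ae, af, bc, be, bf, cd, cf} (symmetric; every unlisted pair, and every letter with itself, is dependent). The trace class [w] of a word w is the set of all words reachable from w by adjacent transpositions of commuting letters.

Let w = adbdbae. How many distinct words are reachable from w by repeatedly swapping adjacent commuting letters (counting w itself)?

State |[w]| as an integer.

piece 0:a — minimal
piece 1:d — minimal
piece 2:b rests on {1:d}
piece 3:d rests on {2:b}
piece 4:b rests on {3:d}
piece 5:a rests on {0:a}
piece 6:e rests on {3:d}
minimal pieces: {0:a, 1:d}
ways to finish when only these pieces remain (= sum over removing one remaining piece with nothing left below it):
  1 left: {4}→1  {5}→1  {6}→1
  2 left: {0,5}→1  {4,5}→2  {4,6}→2  {5,6}→2
  3 left: {0,4,5}→3  {0,5,6}→3  {3,4,6}→2  {4,5,6}→6
  4 left: {0,4,5,6}→12  {2,3,4,6}→2  {3,4,5,6}→8
  5 left: {0,3,4,5,6}→20  {1,2,3,4,6}→2  {2,3,4,5,6}→10
  placing 0:a first → 12 extensions
  placing 1:d first → 30 extensions
total linear extensions = 42

42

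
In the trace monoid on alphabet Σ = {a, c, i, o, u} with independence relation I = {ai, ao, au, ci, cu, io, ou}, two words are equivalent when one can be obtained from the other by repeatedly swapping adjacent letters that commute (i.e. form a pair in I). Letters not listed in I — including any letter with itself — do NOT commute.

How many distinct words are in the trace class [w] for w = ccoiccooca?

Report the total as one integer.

10

piece 0:c — minimal
piece 1:c rests on {0:c}
piece 2:o rests on {1:c}
piece 3:i — minimal
piece 4:c rests on {2:o}
piece 5:c rests on {4:c}
piece 6:o rests on {5:c}
piece 7:o rests on {6:o}
piece 8:c rests on {7:o}
piece 9:a rests on {8:c}
minimal pieces: {0:c, 3:i}
ways to finish when only these pieces remain (= sum over removing one remaining piece with nothing left below it):
  1 left: {3}→1  {9}→1
  2 left: {3,9}→2  {8,9}→1
  3 left: {3,8,9}→3  {7,8,9}→1
  4 left: {3,7,8,9}→4  {6,7,8,9}→1
  5 left: {3,6,7,8,9}→5  {5,6,7,8,9}→1
  6 left: {3,5,6,7,8,9}→6  {4,5,6,7,8,9}→1
  7 left: {2,4,5,6,7,8,9}→1  {3,4,5,6,7,8,9}→7
  8 left: {1,2,4,5,6,7,8,9}→1  {2,3,4,5,6,7,8,9}→8
  placing 0:c first → 9 extensions
  placing 3:i first → 1 extensions
total linear extensions = 10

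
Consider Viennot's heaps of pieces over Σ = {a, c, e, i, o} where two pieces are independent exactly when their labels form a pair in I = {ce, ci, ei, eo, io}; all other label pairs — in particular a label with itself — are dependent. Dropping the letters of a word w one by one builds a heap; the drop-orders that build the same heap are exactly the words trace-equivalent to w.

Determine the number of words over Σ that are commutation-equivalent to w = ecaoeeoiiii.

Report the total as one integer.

#0=e has no predecessor
#1=c has no predecessor
#2=a depends on [0:e, 1:c]
#3=o depends on [2:a]
#4=e depends on [2:a]
#5=e depends on [4:e]
#6=o depends on [3:o]
#7=i depends on [2:a]
#8=i depends on [7:i]
#9=i depends on [8:i]
#10=i depends on [9:i]
sources: [0:e, 1:c]
N(rest) = Σ N(rest − s) over sources s of rest; N(one piece) = 1:
  size 1 → [5]=1  [6]=1  [10]=1
  size 2 → [3,6]=1  [4,5]=1  [5,6]=2  [5,10]=2  [6,10]=2  [9,10]=1
  size 3 → [3,5,6]=3  [3,6,10]=3  [4,5,6]=3  [4,5,10]=3  [5,6,10]=6  [5,9,10]=3  [6,9,10]=3  [8,9,10]=1
  size 4 → [3,4,5,6]=6  [3,5,6,10]=12  [3,6,9,10]=6  [4,5,6,10]=12  [4,5,9,10]=6  [5,6,9,10]=12  [5,8,9,10]=4  [6,8,9,10]=4  [7,8,9,10]=1
  size 5 → [3,4,5,6,10]=30  [3,5,6,9,10]=30  [3,6,8,9,10]=10  [4,5,6,9,10]=30  [4,5,8,9,10]=10  [5,6,8,9,10]=20  [5,7,8,9,10]=5  [6,7,8,9,10]=5
  size 6 → [3,4,5,6,9,10]=90  [3,5,6,8,9,10]=60  [3,6,7,8,9,10]=15  [4,5,6,8,9,10]=60  [4,5,7,8,9,10]=15  [5,6,7,8,9,10]=30
  size 7 → [3,4,5,6,8,9,10]=210  [3,5,6,7,8,9,10]=105  [4,5,6,7,8,9,10]=105
  size 8 → [3,4,5,6,7,8,9,10]=420
  size 9 → [2,3,4,5,6,7,8,9,10]=420
  first=0(e) contributes 420
  first=1(c) contributes 420
|[w]| = 840

840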